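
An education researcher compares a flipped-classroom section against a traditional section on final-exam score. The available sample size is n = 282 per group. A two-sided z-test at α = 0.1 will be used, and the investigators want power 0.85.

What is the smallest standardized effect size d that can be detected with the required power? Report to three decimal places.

d ≈ 0.226

Required noncentrality: δ = z_{0.05} + z_{0.15} = 1.645 + 1.036 = 2.681.
(Lower-tail contribution to power is negligible for δ > 0.)
δ = d·√(n/2) ⇒ d = δ/√(n/2) = 2.681/√(282/2) = 0.2258.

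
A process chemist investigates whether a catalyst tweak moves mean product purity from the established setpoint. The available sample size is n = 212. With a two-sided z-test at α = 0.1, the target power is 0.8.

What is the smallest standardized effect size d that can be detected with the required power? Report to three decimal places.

d ≈ 0.171

Required noncentrality: δ = z_{0.05} + z_{0.20} = 1.645 + 0.842 = 2.486.
(Lower-tail contribution to power is negligible for δ > 0.)
δ = d·√n ⇒ d = δ/√n = 2.486/√212 = 0.1708.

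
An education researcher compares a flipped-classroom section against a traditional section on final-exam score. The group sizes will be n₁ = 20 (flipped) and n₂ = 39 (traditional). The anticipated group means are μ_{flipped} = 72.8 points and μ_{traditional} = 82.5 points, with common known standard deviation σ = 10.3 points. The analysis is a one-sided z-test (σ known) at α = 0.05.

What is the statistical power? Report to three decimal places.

Standardized effect: d = |μ_{flipped} − μ_{traditional}| / σ = |72.8 − 82.5| / 10.3 = 0.9417
Noncentrality parameter: δ = d / √(1/n₁ + 1/n₂) = 0.9417 / √(1/20 + 1/39) = 3.4242
Critical value for a one-sided test at α = 0.05: z_α = 1.645.
Power = Φ(δ − 1.645) = Φ(1.779) = 0.9624.

Power ≈ 0.962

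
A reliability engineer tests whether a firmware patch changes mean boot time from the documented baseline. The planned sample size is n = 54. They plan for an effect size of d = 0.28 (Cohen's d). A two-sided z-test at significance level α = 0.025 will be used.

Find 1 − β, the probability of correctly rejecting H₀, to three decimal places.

Noncentrality parameter: δ = d·√n = 0.28 × √54 = 2.0576
Two-sided α = 0.025 → critical value z_{0.0125} = 2.241.
Power = Φ(δ − 2.241) + Φ(−δ − 2.241) = Φ(-0.184) + Φ(-4.299) = 0.4271 + 0.0000 = 0.4271.

Power ≈ 0.427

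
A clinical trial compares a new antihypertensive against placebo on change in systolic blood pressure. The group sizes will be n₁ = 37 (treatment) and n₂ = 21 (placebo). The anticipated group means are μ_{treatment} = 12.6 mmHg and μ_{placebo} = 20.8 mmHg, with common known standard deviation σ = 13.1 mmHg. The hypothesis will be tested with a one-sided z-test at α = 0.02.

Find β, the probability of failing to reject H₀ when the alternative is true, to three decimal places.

β ≈ 0.406

Standardized effect: d = |μ_{treatment} − μ_{placebo}| / σ = |12.6 − 20.8| / 13.1 = 0.6260
Noncentrality parameter: δ = d / √(1/n₁ + 1/n₂) = 0.6260 / √(1/37 + 1/21) = 2.2911
One-sided α = 0.02 → critical value z_{0.02} = 2.054.
Power = P(Z > 2.054 − δ) = Φ(0.237) = 0.5938.
Type II error: β = 1 − power = 1 − 0.5938 = 0.4062.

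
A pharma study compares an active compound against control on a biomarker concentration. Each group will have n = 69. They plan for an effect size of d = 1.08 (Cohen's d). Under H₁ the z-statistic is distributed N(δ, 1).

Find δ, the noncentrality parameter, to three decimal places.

δ = d·√(n/2) = 1.08 × √(69/2) = 6.3436

δ ≈ 6.344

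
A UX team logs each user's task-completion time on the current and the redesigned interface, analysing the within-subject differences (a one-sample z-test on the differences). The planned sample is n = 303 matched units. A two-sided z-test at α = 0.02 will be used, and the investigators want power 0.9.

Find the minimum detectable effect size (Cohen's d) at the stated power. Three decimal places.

d ≈ 0.207

Required noncentrality: δ = z_{0.01} + z_{0.10} = 2.326 + 1.282 = 3.608.
(Lower-tail contribution to power is negligible for δ > 0.)
δ = d·√n ⇒ d = δ/√n = 3.608/√303 = 0.2073.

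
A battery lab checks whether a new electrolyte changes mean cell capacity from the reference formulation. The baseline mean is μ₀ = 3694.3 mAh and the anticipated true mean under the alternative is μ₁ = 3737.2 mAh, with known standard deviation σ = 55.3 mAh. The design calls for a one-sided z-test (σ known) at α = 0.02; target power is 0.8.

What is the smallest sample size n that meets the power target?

n = 14

Standardized effect: d = |μ₁ − μ₀| / σ = |3737.2 − 3694.3| / 55.3 = 0.7758
For power 0.8 need Φ(δ − z_{0.02}) = 0.8, so δ = z_{0.02} + z_{0.20} = 2.054 + 0.842 = 2.895.
δ = d·√n ⇒ n = (δ/d)² = (2.895 / 0.7758)² = 13.93.
Round up to the next whole unit.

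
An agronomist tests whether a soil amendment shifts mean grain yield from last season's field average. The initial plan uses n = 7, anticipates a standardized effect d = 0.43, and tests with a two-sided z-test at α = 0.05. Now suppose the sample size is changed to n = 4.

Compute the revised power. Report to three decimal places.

With n = 4: δ = d·√n = 0.43 × √4 = 0.8600. Critical value z_{0.025} = 1.960.
Revised power = Φ(δ − 1.960) + Φ(−δ − 1.960) = Φ(-1.100) + Φ(-2.820) = 0.1357 + 0.0024 = 0.1381.

Power ≈ 0.138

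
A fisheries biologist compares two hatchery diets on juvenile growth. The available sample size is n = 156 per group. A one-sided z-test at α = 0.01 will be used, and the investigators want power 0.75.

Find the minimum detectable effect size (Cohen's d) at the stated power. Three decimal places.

Need Φ(δ − 2.326) = 0.75, so δ = 2.326 + 0.674 = 3.001.
δ = d·√(n/2) ⇒ d = δ/√(n/2) = 3.001/√(156/2) = 0.3398.

d ≈ 0.340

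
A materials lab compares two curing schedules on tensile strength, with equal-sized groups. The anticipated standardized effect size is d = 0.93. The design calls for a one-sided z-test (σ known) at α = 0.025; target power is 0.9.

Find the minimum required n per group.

n = 25 per group

Set Φ(δ − 1.960) = 0.9; then δ − 1.960 = Φ⁻¹(0.9) = 1.282, giving δ = 3.242.
δ = d·√(n/2) ⇒ n = 2(δ/d)² = 2 × (3.242 / 0.93)² = 24.30.
Round up to the next whole unit.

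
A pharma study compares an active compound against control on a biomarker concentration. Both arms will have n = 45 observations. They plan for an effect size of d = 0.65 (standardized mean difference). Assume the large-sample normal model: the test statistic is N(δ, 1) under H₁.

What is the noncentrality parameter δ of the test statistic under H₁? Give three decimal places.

δ ≈ 3.083

δ = d·√(n/2) = 0.65 × √(45/2) = 3.0832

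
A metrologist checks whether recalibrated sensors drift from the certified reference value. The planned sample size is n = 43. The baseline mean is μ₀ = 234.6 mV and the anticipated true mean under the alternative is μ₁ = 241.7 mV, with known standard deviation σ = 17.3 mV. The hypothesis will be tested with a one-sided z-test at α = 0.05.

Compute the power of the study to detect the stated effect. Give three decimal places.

Power ≈ 0.852

Standardized effect: d = |μ₁ − μ₀| / σ = |241.7 − 234.6| / 17.3 = 0.4104
Noncentrality parameter: δ = d·√n = 0.4104 × √43 = 2.6912
One-sided α = 0.05 → critical value z_{0.05} = 1.645.
Power = P(Z > 1.645 − δ) = Φ(1.046) = 0.8523.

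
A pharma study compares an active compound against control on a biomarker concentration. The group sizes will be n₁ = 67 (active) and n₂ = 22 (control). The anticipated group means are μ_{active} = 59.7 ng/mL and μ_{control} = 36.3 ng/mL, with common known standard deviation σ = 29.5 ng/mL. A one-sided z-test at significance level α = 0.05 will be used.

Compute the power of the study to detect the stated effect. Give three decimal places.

Power ≈ 0.943

Standardized effect: d = |μ_{active} − μ_{control}| / σ = |59.7 − 36.3| / 29.5 = 0.7932
Noncentrality parameter: δ = d / √(1/n₁ + 1/n₂) = 0.7932 / √(1/67 + 1/22) = 3.2281
One-sided α = 0.05 → critical value z_{0.05} = 1.645.
Power = P(Z > 1.645 − δ) = Φ(1.583) = 0.9433.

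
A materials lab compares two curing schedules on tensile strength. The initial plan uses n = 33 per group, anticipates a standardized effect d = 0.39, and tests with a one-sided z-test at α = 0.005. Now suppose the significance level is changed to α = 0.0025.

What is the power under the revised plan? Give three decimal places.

δ = d·√(n/2) = 0.39 × √(33/2) = 1.5842 (unchanged). New critical value: z_{0.0025} = 2.807.
Revised power = Φ(δ − 2.807) = Φ(-1.223) = 0.1107.

Power ≈ 0.111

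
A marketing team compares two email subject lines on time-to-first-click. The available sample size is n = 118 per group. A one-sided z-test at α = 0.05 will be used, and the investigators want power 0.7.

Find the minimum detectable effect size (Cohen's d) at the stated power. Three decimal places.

d ≈ 0.282

Required noncentrality: δ = z_{0.05} + z_{0.30} = 1.645 + 0.524 = 2.169.
δ = d·√(n/2) ⇒ d = δ/√(n/2) = 2.169/√(118/2) = 0.2824.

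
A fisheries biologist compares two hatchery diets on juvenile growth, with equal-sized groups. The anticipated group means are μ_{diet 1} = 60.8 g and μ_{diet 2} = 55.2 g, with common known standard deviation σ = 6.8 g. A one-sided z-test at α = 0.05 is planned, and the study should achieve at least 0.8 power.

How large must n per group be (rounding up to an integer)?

Standardized effect: d = |μ_{diet 1} − μ_{diet 2}| / σ = |60.8 − 55.2| / 6.8 = 0.8235
For power 0.8 need Φ(δ − z_{0.05}) = 0.8, so δ = z_{0.05} + z_{0.20} = 1.645 + 0.842 = 2.486.
δ = d·√(n/2) ⇒ n = 2(δ/d)² = 2 × (2.486 / 0.8235)² = 18.23.
Rounding up, n = 19 per group.

n = 19 per group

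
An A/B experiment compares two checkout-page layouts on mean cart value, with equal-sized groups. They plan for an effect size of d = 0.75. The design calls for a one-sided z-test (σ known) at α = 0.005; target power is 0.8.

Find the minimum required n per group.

n = 42 per group

For power 0.8 need Φ(δ − z_{0.005}) = 0.8, so δ = z_{0.005} + z_{0.20} = 2.576 + 0.842 = 3.417.
δ = d·√(n/2) ⇒ n = 2(δ/d)² = 2 × (3.417 / 0.75)² = 41.53.
Rounding up, n = 42 per group.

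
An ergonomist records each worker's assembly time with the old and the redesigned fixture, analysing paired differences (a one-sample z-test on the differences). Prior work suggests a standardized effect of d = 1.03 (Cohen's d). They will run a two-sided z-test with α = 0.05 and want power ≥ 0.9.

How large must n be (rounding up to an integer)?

n = 10

Set Φ(δ − 1.960) = 0.9; then δ − 1.960 = Φ⁻¹(0.9) = 1.282, giving δ = 3.242.
(For δ > 0 the lower-tail rejection region contributes negligibly to power, so the one-term inversion is standard.)
δ = d·√n ⇒ n = (δ/d)² = (3.242 / 1.03)² = 9.90.
Rounding up, n = 10.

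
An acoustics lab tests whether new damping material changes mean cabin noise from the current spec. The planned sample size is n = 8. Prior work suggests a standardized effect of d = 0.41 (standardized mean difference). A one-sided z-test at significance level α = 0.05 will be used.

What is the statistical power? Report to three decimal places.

Power ≈ 0.314

Noncentrality parameter: δ = d·√n = 0.41 × √8 = 1.1597
Critical value for a one-sided test at α = 0.05: z_α = 1.645.
Power = Φ(δ − 1.645) = Φ(-0.485) = 0.3138.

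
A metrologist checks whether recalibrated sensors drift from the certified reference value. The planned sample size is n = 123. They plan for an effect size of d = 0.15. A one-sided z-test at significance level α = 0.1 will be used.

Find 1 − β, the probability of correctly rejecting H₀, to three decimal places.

Noncentrality parameter: δ = d·√n = 0.15 × √123 = 1.6636
One-sided α = 0.1 → critical value z_{0.1} = 1.282.
Power = P(Z > 1.282 − δ) = Φ(0.382) = 0.6488.

Power ≈ 0.649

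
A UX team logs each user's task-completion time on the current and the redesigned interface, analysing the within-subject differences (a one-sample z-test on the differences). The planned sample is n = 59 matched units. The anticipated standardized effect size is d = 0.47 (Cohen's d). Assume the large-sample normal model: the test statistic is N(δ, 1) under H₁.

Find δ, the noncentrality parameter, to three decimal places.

δ ≈ 3.610

δ = d·√n = 0.47 × √59 = 3.6101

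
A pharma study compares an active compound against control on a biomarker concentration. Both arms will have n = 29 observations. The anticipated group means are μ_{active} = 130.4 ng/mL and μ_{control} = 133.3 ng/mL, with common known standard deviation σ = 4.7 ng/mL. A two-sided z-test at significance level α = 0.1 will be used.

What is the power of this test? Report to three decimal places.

Power ≈ 0.760

Standardized effect: d = |μ_{active} − μ_{control}| / σ = |130.4 − 133.3| / 4.7 = 0.6170
Noncentrality parameter: δ = d·√(n/2) = 0.6170 × √(29/2) = 2.3495
Critical value for a two-sided test at α = 0.1: z_{α/2} = 1.645.
Power = Φ(δ − 1.645) + Φ(−δ − 1.645) = Φ(0.705) + Φ(-3.994) = 0.7595 + 0.0000 = 0.7595.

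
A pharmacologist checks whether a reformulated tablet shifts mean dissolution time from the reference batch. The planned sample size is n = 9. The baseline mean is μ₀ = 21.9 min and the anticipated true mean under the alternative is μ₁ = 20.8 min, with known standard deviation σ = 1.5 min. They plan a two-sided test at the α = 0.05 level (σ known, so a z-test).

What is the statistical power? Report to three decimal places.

Standardized effect: d = |μ₁ − μ₀| / σ = |20.8 − 21.9| / 1.5 = 0.7333
Noncentrality parameter: δ = d·√n = 0.7333 × √9 = 2.2000
Two-sided α = 0.05 → critical value z_{0.025} = 1.960.
Power = Φ(δ − 1.960) + Φ(−δ − 1.960) = Φ(0.240) + Φ(-4.160) = 0.5948 + 0.0000 = 0.5949.

Power ≈ 0.595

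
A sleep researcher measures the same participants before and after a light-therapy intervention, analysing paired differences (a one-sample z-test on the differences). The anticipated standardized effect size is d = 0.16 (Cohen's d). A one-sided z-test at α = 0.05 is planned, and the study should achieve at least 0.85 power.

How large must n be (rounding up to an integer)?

Set Φ(δ − 1.645) = 0.85; then δ − 1.645 = Φ⁻¹(0.85) = 1.036, giving δ = 2.681.
δ = d·√n ⇒ n = (δ/d)² = (2.681 / 0.16)² = 280.83.
Rounding up, n = 281.

n = 281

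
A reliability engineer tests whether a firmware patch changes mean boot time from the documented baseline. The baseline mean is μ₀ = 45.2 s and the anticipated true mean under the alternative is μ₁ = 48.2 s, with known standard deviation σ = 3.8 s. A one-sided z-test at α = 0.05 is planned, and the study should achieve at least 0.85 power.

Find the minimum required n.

n = 12

Standardized effect: d = |μ₁ − μ₀| / σ = |48.2 − 45.2| / 3.8 = 0.7895
Set Φ(δ − 1.645) = 0.85; then δ − 1.645 = Φ⁻¹(0.85) = 1.036, giving δ = 2.681.
δ = d·√n ⇒ n = (δ/d)² = (2.681 / 0.7895)² = 11.53.
Round up to the next whole unit.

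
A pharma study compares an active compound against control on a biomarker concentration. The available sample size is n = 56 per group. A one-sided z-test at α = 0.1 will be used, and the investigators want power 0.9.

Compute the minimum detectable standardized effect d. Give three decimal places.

d ≈ 0.484

Required noncentrality: δ = z_{0.1} + z_{0.10} = 1.282 + 1.282 = 2.563.
δ = d·√(n/2) ⇒ d = δ/√(n/2) = 2.563/√(56/2) = 0.4844.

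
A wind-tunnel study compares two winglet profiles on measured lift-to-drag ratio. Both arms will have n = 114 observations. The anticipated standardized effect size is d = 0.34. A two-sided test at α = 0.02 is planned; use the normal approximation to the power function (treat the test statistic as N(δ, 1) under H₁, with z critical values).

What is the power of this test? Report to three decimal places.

Noncentrality parameter: δ = d·√(n/2) = 0.34 × √(114/2) = 2.5669
Critical value for a two-sided test at α = 0.02: z_{α/2} = 2.326.
Power = Φ(δ − 2.326) + Φ(−δ − 2.326) = Φ(0.241) + Φ(-4.893) = 0.5951 + 0.0000 = 0.5951.

Power ≈ 0.595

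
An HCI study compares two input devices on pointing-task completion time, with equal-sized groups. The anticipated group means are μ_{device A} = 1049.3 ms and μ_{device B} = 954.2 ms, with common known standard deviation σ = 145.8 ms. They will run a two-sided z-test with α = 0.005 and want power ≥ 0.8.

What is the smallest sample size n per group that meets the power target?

n = 63 per group

Standardized effect: d = |μ_{device A} − μ_{device B}| / σ = |1049.3 − 954.2| / 145.8 = 0.6523
For power 0.8 need Φ(δ − z_{0.0025}) = 0.8, so δ = z_{0.0025} + z_{0.20} = 2.807 + 0.842 = 3.649.
(The Φ(−δ − z_{α/2}) term is vanishingly small for δ > 0 and is dropped in the standard sample-size formula.)
δ = d·√(n/2) ⇒ n = 2(δ/d)² = 2 × (3.649 / 0.6523)² = 62.58.
Round up to the next whole unit.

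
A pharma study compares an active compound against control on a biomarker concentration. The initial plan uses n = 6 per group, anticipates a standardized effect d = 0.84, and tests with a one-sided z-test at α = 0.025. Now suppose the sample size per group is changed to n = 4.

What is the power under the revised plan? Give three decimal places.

Power ≈ 0.220

With n = 4 per group: δ = d·√(n/2) = 0.84 × √(4/2) = 1.1879. Critical value z_{0.025} = 1.960.
Revised power = P(Z > 1.960 − δ) = Φ(-0.772) = 0.2200.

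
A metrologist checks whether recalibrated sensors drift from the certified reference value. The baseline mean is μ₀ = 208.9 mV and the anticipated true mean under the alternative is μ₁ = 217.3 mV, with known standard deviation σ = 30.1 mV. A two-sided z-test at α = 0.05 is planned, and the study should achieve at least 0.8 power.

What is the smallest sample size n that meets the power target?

Standardized effect: d = |μ₁ − μ₀| / σ = |217.3 − 208.9| / 30.1 = 0.2791
For power 0.8 need Φ(δ − z_{0.025}) = 0.8, so δ = z_{0.025} + z_{0.20} = 1.960 + 0.842 = 2.802.
(Ignoring the negligible lower-tail rejection probability gives the usual closed-form inversion.)
δ = d·√n ⇒ n = (δ/d)² = (2.802 / 0.2791)² = 100.78.
Round up to the next whole unit.

n = 101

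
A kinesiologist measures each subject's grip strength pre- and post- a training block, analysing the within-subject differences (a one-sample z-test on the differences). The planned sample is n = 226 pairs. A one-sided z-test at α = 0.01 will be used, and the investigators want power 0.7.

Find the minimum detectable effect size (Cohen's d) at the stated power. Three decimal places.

d ≈ 0.190

Need Φ(δ − 2.326) = 0.7, so δ = 2.326 + 0.524 = 2.851.
δ = d·√n ⇒ d = δ/√n = 2.851/√226 = 0.1896.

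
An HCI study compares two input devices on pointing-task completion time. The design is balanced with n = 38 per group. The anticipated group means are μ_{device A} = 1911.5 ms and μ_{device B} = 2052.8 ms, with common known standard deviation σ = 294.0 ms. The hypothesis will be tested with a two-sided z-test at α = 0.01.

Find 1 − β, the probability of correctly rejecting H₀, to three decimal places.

Power ≈ 0.315

Standardized effect: d = |μ_{device A} − μ_{device B}| / σ = |1911.5 − 2052.8| / 294.0 = 0.4806
Noncentrality parameter: δ = d·√(n/2) = 0.4806 × √(38/2) = 2.0949
Critical value for a two-sided test at α = 0.01: z_{α/2} = 2.576.
Power = Φ(δ − 2.576) + Φ(−δ − 2.576) = Φ(-0.481) + Φ(-4.671) = 0.3153 + 0.0000 = 0.3153.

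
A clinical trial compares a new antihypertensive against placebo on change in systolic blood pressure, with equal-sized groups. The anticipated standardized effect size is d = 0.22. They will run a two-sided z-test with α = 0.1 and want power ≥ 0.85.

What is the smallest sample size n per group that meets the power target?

n = 298 per group

For power 0.85 need Φ(δ − z_{0.05}) = 0.85, so δ = z_{0.05} + z_{0.15} = 1.645 + 1.036 = 2.681.
(Ignoring the negligible lower-tail rejection probability gives the usual closed-form inversion.)
δ = d·√(n/2) ⇒ n = 2(δ/d)² = 2 × (2.681 / 0.22)² = 297.08.
Round up to the next whole unit.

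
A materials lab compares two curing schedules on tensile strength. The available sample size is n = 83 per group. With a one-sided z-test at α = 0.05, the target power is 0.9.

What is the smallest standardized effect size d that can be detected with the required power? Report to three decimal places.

Need Φ(δ − 1.645) = 0.9, so δ = 1.645 + 1.282 = 2.926.
δ = d·√(n/2) ⇒ d = δ/√(n/2) = 2.926/√(83/2) = 0.4543.

d ≈ 0.454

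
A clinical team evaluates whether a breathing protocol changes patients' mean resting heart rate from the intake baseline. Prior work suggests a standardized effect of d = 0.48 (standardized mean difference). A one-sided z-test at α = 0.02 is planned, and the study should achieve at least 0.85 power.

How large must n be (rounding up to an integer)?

n = 42

For power 0.85 need Φ(δ − z_{0.02}) = 0.85, so δ = z_{0.02} + z_{0.15} = 2.054 + 1.036 = 3.090.
δ = d·√n ⇒ n = (δ/d)² = (3.090 / 0.48)² = 41.45.
Round up to the next whole unit.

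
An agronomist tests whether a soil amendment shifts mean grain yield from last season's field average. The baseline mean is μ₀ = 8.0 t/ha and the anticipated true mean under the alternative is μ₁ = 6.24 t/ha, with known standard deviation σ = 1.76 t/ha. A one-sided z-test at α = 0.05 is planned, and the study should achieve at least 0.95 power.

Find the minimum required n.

Standardized effect: d = |μ₁ − μ₀| / σ = |6.24 − 8.0| / 1.76 = 1.0000
Set Φ(δ − 1.645) = 0.95; then δ − 1.645 = Φ⁻¹(0.95) = 1.645, giving δ = 3.290.
δ = d·√n ⇒ n = (δ/d)² = (3.290 / 1.0000)² = 10.82.
Round up to the next whole unit.

n = 11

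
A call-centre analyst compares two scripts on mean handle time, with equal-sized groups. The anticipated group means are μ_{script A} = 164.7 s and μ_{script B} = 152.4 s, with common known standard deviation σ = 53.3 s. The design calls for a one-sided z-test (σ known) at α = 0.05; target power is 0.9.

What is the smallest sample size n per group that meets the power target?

Standardized effect: d = |μ_{script A} − μ_{script B}| / σ = |164.7 − 152.4| / 53.3 = 0.2308
Set Φ(δ − 1.645) = 0.9; then δ − 1.645 = Φ⁻¹(0.9) = 1.282, giving δ = 2.926.
δ = d·√(n/2) ⇒ n = 2(δ/d)² = 2 × (2.926 / 0.2308)² = 321.62.
Rounding up, n = 322 per group.

n = 322 per group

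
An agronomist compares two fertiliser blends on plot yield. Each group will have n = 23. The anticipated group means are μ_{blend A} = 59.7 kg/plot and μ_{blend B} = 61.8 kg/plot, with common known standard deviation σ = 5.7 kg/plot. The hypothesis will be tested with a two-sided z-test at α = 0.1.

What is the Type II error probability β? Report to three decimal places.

Standardized effect: d = |μ_{blend A} − μ_{blend B}| / σ = |59.7 − 61.8| / 5.7 = 0.3684
Noncentrality parameter: δ = d·√(n/2) = 0.3684 × √(23/2) = 1.2494
Critical value for a two-sided test at α = 0.1: z_{α/2} = 1.645.
Power = Φ(δ − 1.645) + Φ(−δ − 1.645) = Φ(-0.395) + Φ(-2.894) = 0.3462 + 0.0019 = 0.3481.
Type II error: β = 1 − power = 1 − 0.3481 = 0.6519.

β ≈ 0.652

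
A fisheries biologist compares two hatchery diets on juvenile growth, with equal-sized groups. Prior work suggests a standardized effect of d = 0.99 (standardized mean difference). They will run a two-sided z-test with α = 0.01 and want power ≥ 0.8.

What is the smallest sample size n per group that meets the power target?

Set Φ(δ − 2.576) = 0.8; then δ − 2.576 = Φ⁻¹(0.8) = 0.842, giving δ = 3.417.
(Ignoring the negligible lower-tail rejection probability gives the usual closed-form inversion.)
δ = d·√(n/2) ⇒ n = 2(δ/d)² = 2 × (3.417 / 0.99)² = 23.83.
Round up to the next whole unit.

n = 24 per group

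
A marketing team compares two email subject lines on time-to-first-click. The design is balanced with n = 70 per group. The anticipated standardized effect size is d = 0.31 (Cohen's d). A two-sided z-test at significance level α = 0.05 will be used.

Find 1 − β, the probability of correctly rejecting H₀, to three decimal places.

Power ≈ 0.450

Noncentrality parameter: δ = d·√(n/2) = 0.31 × √(70/2) = 1.8340
Two-sided α = 0.05 → critical value z_{0.025} = 1.960.
Power = Φ(δ − 1.960) + Φ(−δ − 1.960) = Φ(-0.126) + Φ(-3.794) = 0.4499 + 0.0001 = 0.4499.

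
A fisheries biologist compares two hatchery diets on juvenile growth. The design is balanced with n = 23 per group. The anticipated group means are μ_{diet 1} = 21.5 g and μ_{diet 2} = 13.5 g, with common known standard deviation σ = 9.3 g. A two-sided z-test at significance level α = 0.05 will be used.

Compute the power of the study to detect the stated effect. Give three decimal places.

Power ≈ 0.831

Standardized effect: d = |μ_{diet 1} − μ_{diet 2}| / σ = |21.5 − 13.5| / 9.3 = 0.8602
Noncentrality parameter: δ = d·√(n/2) = 0.8602 × √(23/2) = 2.9171
Two-sided α = 0.05 → critical value z_{0.025} = 1.960.
Power = Φ(δ − 1.960) + Φ(−δ − 1.960) = Φ(0.957) + Φ(-4.877) = 0.8308 + 0.0000 = 0.8308.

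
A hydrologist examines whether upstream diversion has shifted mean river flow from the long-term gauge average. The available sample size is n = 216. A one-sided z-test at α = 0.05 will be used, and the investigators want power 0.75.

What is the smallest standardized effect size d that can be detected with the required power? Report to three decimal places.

d ≈ 0.158

Required noncentrality: δ = z_{0.05} + z_{0.25} = 1.645 + 0.674 = 2.319.
δ = d·√n ⇒ d = δ/√n = 2.319/√216 = 0.1578.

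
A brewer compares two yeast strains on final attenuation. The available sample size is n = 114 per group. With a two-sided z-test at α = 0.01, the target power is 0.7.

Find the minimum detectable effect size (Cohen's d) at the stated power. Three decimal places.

Required noncentrality: δ = z_{0.005} + z_{0.30} = 2.576 + 0.524 = 3.100.
(Lower-tail contribution to power is negligible for δ > 0.)
δ = d·√(n/2) ⇒ d = δ/√(n/2) = 3.100/√(114/2) = 0.4106.

d ≈ 0.411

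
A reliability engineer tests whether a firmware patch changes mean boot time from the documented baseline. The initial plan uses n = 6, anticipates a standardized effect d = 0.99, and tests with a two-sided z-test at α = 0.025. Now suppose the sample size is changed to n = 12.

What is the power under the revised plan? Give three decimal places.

With n = 12: δ = d·√n = 0.99 × √12 = 3.4295. Critical value z_{0.0125} = 2.241.
Revised power = Φ(δ − 2.241) + Φ(−δ − 2.241) = Φ(1.188) + Φ(-5.671) = 0.8826 + 0.0000 = 0.8826.

Power ≈ 0.883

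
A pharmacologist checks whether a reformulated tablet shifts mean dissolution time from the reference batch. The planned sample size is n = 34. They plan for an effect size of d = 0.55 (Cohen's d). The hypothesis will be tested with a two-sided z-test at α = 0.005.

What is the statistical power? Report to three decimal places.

Noncentrality parameter: δ = d·√n = 0.55 × √34 = 3.2070
Critical value for a two-sided test at α = 0.005: z_{α/2} = 2.807.
Power = Φ(δ − 2.807) + Φ(−δ − 2.807) = Φ(0.400) + Φ(-6.014) = 0.6554 + 0.0000 = 0.6554.

Power ≈ 0.655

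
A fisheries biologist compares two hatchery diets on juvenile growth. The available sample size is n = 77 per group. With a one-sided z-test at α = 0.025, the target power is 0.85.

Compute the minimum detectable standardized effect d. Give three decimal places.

d ≈ 0.483

Required noncentrality: δ = z_{0.025} + z_{0.15} = 1.960 + 1.036 = 2.996.
δ = d·√(n/2) ⇒ d = δ/√(n/2) = 2.996/√(77/2) = 0.4829.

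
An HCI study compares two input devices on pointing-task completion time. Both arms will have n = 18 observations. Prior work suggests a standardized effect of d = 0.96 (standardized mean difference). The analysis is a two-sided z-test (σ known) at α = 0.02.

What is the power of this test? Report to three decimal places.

Power ≈ 0.710

Noncentrality parameter: λ = d·√(n/2) = 0.96 × √(18/2) = 2.8800
Two-sided α = 0.02 → critical value z_{0.01} = 2.326.
Power = Φ(λ − 2.326) + Φ(−λ − 2.326) = Φ(0.554) + Φ(-5.206) = 0.7101 + 0.0000 = 0.7101.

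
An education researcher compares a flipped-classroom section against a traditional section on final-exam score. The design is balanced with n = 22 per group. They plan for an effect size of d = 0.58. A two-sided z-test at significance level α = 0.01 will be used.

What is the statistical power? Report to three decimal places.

Power ≈ 0.257

Noncentrality parameter: δ = d·√(n/2) = 0.58 × √(22/2) = 1.9236
Two-sided α = 0.01 → critical value z_{0.005} = 2.576.
Power = Φ(δ − 2.576) + Φ(−δ − 2.576) = Φ(-0.652) + Φ(-4.499) = 0.2571 + 0.0000 = 0.2571.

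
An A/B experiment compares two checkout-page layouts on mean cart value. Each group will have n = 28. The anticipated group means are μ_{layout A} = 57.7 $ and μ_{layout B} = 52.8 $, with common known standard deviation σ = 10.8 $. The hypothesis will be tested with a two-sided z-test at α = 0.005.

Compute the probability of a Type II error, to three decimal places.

β ≈ 0.866

Standardized effect: d = |μ_{layout A} − μ_{layout B}| / σ = |57.7 − 52.8| / 10.8 = 0.4537
Noncentrality parameter: δ = d·√(n/2) = 0.4537 × √(28/2) = 1.6976
Two-sided α = 0.005 → critical value z_{0.0025} = 2.807.
Power = Φ(δ − 2.807) + Φ(−δ − 2.807) = Φ(-1.109) + Φ(-4.505) = 0.1336 + 0.0000 = 0.1336.
Type II error: β = 1 − power = 1 − 0.1336 = 0.8664.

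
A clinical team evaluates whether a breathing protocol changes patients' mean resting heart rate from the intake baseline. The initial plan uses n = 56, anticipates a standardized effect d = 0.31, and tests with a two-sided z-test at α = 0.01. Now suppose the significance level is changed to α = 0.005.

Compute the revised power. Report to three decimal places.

δ = d·√n = 0.31 × √56 = 2.3198 (unchanged). New critical value: z_{0.0025} = 2.807.
Revised power = Φ(δ − 2.807) + Φ(−δ − 2.807) = Φ(-0.487) + Φ(-5.127) = 0.3131 + 0.0000 = 0.3131.

Power ≈ 0.313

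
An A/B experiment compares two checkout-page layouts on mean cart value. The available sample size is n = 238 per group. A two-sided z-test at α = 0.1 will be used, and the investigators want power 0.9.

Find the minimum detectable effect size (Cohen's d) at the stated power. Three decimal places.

Need Φ(δ − 1.645) = 0.9, so δ = 1.645 + 1.282 = 2.926.
(Lower-tail contribution to power is negligible for δ > 0.)
δ = d·√(n/2) ⇒ d = δ/√(n/2) = 2.926/√(238/2) = 0.2683.

d ≈ 0.268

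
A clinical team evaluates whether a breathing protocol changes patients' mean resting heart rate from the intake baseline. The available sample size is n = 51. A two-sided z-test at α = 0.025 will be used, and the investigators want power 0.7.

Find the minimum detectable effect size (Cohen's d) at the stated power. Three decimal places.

d ≈ 0.387

Need Φ(δ − 2.241) = 0.7, so δ = 2.241 + 0.524 = 2.766.
(Lower-tail contribution to power is negligible for δ > 0.)
δ = d·√n ⇒ d = δ/√n = 2.766/√51 = 0.3873.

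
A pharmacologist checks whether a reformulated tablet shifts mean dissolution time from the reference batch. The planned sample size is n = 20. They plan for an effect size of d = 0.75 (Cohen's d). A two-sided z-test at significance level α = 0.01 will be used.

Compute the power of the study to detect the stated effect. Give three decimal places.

Noncentrality parameter: δ = d·√n = 0.75 × √20 = 3.3541
Critical value for a two-sided test at α = 0.01: z_{α/2} = 2.576.
Power = Φ(δ − 2.576) + Φ(−δ − 2.576) = Φ(0.778) + Φ(-5.930) = 0.7818 + 0.0000 = 0.7818.

Power ≈ 0.782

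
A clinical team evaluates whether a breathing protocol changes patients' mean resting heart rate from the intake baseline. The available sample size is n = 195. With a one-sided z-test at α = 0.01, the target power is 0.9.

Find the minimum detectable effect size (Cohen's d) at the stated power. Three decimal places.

d ≈ 0.258

Need Φ(δ − 2.326) = 0.9, so δ = 2.326 + 1.282 = 3.608.
δ = d·√n ⇒ d = δ/√n = 3.608/√195 = 0.2584.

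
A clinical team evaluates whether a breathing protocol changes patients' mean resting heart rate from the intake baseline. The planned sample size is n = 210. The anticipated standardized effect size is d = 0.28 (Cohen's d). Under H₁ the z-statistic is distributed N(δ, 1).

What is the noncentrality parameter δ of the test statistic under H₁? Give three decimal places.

δ ≈ 4.058

The noncentrality parameter scales effect size by the design's sample-size factor: δ = d·√n = 0.28 × √210 = 4.0576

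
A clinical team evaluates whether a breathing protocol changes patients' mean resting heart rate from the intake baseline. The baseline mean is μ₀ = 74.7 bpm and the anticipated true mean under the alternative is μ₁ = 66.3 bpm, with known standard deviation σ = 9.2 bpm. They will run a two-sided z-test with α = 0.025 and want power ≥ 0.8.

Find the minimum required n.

n = 12

Standardized effect: d = |μ₁ − μ₀| / σ = |66.3 − 74.7| / 9.2 = 0.9130
Set Φ(δ − 2.241) = 0.8; then δ − 2.241 = Φ⁻¹(0.8) = 0.842, giving δ = 3.083.
(For δ > 0 the lower-tail rejection region contributes negligibly to power, so the one-term inversion is standard.)
δ = d·√n ⇒ n = (δ/d)² = (3.083 / 0.9130)² = 11.40.
Round up to the next whole unit.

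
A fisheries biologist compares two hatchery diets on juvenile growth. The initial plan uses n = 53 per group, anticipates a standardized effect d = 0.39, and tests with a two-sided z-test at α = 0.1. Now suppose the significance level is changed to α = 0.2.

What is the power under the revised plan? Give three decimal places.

δ = d·√(n/2) = 0.39 × √(53/2) = 2.0076 (unchanged). New critical value: z_{0.1} = 1.282.
Revised power = Φ(δ − 1.282) + Φ(−δ − 1.282) = Φ(0.726) + Φ(-3.289) = 0.7661 + 0.0005 = 0.7666.

Power ≈ 0.767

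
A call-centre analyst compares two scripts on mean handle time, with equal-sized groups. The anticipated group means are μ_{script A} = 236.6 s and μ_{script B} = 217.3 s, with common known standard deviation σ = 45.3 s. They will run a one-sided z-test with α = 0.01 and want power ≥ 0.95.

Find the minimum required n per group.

n = 174 per group

Standardized effect: d = |μ_{script A} − μ_{script B}| / σ = |236.6 − 217.3| / 45.3 = 0.4260
Set Φ(δ − 2.326) = 0.95; then δ − 2.326 = Φ⁻¹(0.95) = 1.645, giving δ = 3.971.
δ = d·√(n/2) ⇒ n = 2(δ/d)² = 2 × (3.971 / 0.4260)² = 173.76.
Rounding up, n = 174 per group.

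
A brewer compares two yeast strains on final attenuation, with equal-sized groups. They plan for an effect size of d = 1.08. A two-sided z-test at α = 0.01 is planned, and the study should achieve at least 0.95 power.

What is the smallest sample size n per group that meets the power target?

n = 31 per group

Set Φ(δ − 2.576) = 0.95; then δ − 2.576 = Φ⁻¹(0.95) = 1.645, giving δ = 4.221.
(For δ > 0 the lower-tail rejection region contributes negligibly to power, so the one-term inversion is standard.)
δ = d·√(n/2) ⇒ n = 2(δ/d)² = 2 × (4.221 / 1.08)² = 30.55.
Rounding up, n = 31 per group.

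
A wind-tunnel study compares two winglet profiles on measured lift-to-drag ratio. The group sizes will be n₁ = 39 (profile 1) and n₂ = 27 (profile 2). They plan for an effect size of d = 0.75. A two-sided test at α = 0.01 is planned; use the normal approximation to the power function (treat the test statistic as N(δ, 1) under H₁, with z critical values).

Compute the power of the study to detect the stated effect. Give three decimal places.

Power ≈ 0.663

Noncentrality parameter: δ = d / √(1/n₁ + 1/n₂) = 0.75 / √(1/39 + 1/27) = 2.9957
Two-sided α = 0.01 → critical value z_{0.005} = 2.576.
Power = Φ(δ − 2.576) + Φ(−δ − 2.576) = Φ(0.420) + Φ(-5.572) = 0.6627 + 0.0000 = 0.6627.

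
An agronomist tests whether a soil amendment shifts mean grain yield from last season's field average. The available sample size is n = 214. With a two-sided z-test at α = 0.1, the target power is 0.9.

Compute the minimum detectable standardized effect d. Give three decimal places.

d ≈ 0.200

Need Φ(δ − 1.645) = 0.9, so δ = 1.645 + 1.282 = 2.926.
(The second rejection-region term Φ(−δ − z_{α/2}) is negligible and dropped.)
δ = d·√n ⇒ d = δ/√n = 2.926/√214 = 0.2000.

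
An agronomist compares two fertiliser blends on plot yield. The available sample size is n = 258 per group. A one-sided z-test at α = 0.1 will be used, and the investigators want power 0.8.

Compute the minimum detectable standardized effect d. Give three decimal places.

d ≈ 0.187

Required noncentrality: δ = z_{0.1} + z_{0.20} = 1.282 + 0.842 = 2.123.
δ = d·√(n/2) ⇒ d = δ/√(n/2) = 2.123/√(258/2) = 0.1869.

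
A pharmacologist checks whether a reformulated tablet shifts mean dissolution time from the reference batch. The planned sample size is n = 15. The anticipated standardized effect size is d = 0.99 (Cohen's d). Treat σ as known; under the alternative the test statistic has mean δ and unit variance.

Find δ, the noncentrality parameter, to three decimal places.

The noncentrality parameter scales effect size by the design's sample-size factor: δ = d·√n = 0.99 × √15 = 3.8343

δ ≈ 3.834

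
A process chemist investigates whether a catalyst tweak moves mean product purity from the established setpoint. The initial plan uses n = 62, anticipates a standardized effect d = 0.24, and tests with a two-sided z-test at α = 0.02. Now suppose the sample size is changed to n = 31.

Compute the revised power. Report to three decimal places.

With n = 31: δ = d·√n = 0.24 × √31 = 1.3363. Critical value z_{0.01} = 2.326.
Revised power = Φ(δ − 2.326) + Φ(−δ − 2.326) = Φ(-0.990) + Φ(-3.663) = 0.1611 + 0.0001 = 0.1612.

Power ≈ 0.161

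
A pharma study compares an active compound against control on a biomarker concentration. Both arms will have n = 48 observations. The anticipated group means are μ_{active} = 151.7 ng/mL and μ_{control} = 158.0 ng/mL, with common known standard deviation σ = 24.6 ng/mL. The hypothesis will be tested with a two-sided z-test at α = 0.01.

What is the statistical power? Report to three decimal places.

Power ≈ 0.093

Standardized effect: d = |μ_{active} − μ_{control}| / σ = |151.7 − 158.0| / 24.6 = 0.2561
Noncentrality parameter: δ = d·√(n/2) = 0.2561 × √(48/2) = 1.2546
Critical value for a two-sided test at α = 0.01: z_{α/2} = 2.576.
Power = Φ(δ − 2.576) + Φ(−δ − 2.576) = Φ(-1.321) + Φ(-3.830) = 0.0932 + 0.0001 = 0.0933.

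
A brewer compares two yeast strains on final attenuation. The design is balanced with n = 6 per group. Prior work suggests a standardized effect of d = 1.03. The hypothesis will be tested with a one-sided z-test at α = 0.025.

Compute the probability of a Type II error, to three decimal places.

β ≈ 0.570

Noncentrality parameter: δ = d·√(n/2) = 1.03 × √(6/2) = 1.7840
Critical value for a one-sided test at α = 0.025: z_α = 1.960.
Power = Φ(δ − 1.960) = Φ(-0.176) = 0.4302.
Type II error: β = 1 − power = 1 − 0.4302 = 0.5698.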